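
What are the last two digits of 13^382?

69

Successive squares of 13 mod 100: 13^1≡13, 13^2≡69, 13^4≡61, 13^8≡21, 13^16≡41, 13^32≡81, 13^64≡61, 13^128≡21, 13^256≡41.
Since 382 = 2 + 4 + 8 + 16 + 32 + 64 + 256 in binary, 13^382 ≡ 69·61·21·41·81·61·41 ≡ 69 (mod 100).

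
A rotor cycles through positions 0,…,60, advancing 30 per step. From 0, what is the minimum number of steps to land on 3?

55

The inverse of 30 mod 61 is 59 (since 30·59 = 1770 ≡ 1).
So x ≡ 59·3 = 177 ≡ 55 (mod 61).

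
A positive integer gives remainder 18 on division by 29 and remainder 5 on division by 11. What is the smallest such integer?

192

x ≡ 5 (mod 11) gives x ∈ {5, 16, 27, 38, 49, 60, 71, 82, …}.
The first of these with x mod 29 = 18 is 192.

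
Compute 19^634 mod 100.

21

By repeated squaring mod 100: 19^1≡19, 19^2≡61, 19^4≡21, 19^8≡41, 19^16≡81, 19^32≡61, 19^64≡21, 19^128≡41, 19^256≡81, 19^512≡61.
634 = 2 + 8 + 16 + 32 + 64 + 512, so 19^634 ≡ 61·41·81·61·21·61 ≡ 21 (mod 100).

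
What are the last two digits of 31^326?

Square-and-reduce mod 100: 31^1≡31, 31^2≡61, 31^4≡21, 31^8≡41, 31^16≡81, 31^32≡61, 31^64≡21, 31^128≡41, 31^256≡81.
Since 326 = 2 + 4 + 64 + 256 in binary, 31^326 ≡ 61·21·21·81 ≡ 81 (mod 100).

81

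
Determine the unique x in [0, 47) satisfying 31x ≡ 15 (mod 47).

2

31⁻¹ ≡ 44 (mod 47) because 31·44 = 1364 = 29·47 + 1.
So x ≡ 44·15 = 660 ≡ 2 (mod 47).
Check: 31·2 = 62 = 1·47 + 15.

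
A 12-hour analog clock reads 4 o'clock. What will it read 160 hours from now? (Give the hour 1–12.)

160 mod 12 = 4 (since 13·12 = 156).
4 + 4 → 8 on a 12-hour dial.

8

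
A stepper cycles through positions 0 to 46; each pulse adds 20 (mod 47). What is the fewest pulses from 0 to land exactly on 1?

47 = 2·20 + 7
20 = 2·7 + 6
7 = 1·6 + 1
6 = 6·1 + 0
Back-substituting gives 20·40 ≡ 1 (mod 47).

40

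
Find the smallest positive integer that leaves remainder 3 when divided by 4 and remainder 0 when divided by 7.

Since 7·3 ≡ 1 (mod 4), take x = 0 + 7·((3−0)·3 mod 4) = 0 + 7·1 = 7.
Check: 7 mod 4 = 3, 7 mod 7 = 0.

7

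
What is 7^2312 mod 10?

1

Powers of 7 mod 10 repeat with period 4: 7, 9, 3, 1.
2312 leaves remainder 0 on division by 4, so 7^2312 ends in 1.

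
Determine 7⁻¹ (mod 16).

7

7·7 = 49 = 3·16 + 1, so 7⁻¹ ≡ 7 (mod 16).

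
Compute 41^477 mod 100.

81

Square-and-reduce mod 100: 41^1≡41, 41^2≡81, 41^4≡61, 41^8≡21, 41^16≡41, 41^32≡81, 41^64≡61, 41^128≡21, 41^256≡41.
477 = 1 + 4 + 8 + 16 + 64 + 128 + 256, so 41^477 ≡ 41·61·21·41·61·21·41 ≡ 81 (mod 100).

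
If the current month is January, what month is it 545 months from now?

545 = 45·12 + 5, so 545 mod 12 = 5.
January + 5 months → June.

June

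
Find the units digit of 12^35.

8

The units digit of 12^n cycles with period 4: 2, 4, 8, 6, …
35 leaves remainder 3 on division by 4, so 12^35 ends in 8.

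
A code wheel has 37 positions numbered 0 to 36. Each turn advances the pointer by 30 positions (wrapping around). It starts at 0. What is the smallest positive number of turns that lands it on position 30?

The inverse of 30 mod 37 is 21 (since 30·21 = 630 ≡ 1).
So x ≡ 21·30 = 630 ≡ 1 (mod 37).
Check: 30·1 = 30 = 0·37 + 30.

1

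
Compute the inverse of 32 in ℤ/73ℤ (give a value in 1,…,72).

73 = 2·32 + 9
32 = 3·9 + 5
9 = 1·5 + 4
5 = 1·4 + 1
4 = 4·1 + 0
Back-substituting gives 32·16 ≡ 1 (mod 73).

16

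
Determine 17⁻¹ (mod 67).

17·4 = 68 = 1·67 + 1, so 17⁻¹ ≡ 4 (mod 67).

4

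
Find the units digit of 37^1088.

1

Last digits of 7^n: 7, 9, 3, 1 (period 4).
1088 mod 4 = 0, so the last digit matches 7^4 = 1.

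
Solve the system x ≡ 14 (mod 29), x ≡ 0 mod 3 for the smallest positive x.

x ≡ 0 (mod 3) gives x ∈ {0, 3, 6, 9, 12, 15, 18, 21, …}.
The first of these with x mod 29 = 14 is 72.

72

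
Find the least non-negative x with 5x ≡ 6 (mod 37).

The inverse of 5 mod 37 is 15 (since 5·15 = 75 ≡ 1).
Multiplying both sides by 15: x ≡ 15·6 = 90 ≡ 16 (mod 37).

16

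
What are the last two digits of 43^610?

49

Square-and-reduce mod 100: 43^1≡43, 43^2≡49, 43^4≡1, 43^8≡1, 43^16≡1, 43^32≡1, 43^64≡1, 43^128≡1, 43^256≡1, 43^512≡1.
610 = 2 + 32 + 64 + 512, so 43^610 ≡ 49·1·1·1 ≡ 49 (mod 100).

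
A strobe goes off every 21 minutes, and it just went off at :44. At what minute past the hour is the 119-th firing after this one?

119·21 = 2499.
2499 − 41·60 = 39, so 2499 ≡ 39 (mod 60).
(44 + 39) mod 60 = 23.

23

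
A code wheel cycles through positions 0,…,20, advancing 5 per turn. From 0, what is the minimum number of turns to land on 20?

4

5⁻¹ ≡ 17 (mod 21) because 5·17 = 85 = 4·21 + 1.
Multiplying both sides by 17: x ≡ 17·20 = 340 ≡ 4 (mod 21).
Check: 5·4 = 20 = 0·21 + 20.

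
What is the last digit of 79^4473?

The units digit of 79^n cycles with period 2: 9, 1, …
4473 mod 2 = 1, so the last digit matches 9^1 = 9.

9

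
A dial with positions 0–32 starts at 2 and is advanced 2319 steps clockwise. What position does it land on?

2319 mod 33 = 9 (since 70·33 = 2310).
(2 + 9) mod 33 = 11.

11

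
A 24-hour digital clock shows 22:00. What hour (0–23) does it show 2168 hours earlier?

14

2168 − 90·24 = 8, so 2168 ≡ 8 (mod 24).
(22 − 8) mod 24 = 14.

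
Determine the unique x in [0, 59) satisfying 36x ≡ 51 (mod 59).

26

36⁻¹ ≡ 41 (mod 59) because 36·41 = 1476 = 25·59 + 1.
Multiplying both sides by 41: x ≡ 41·51 = 2091 ≡ 26 (mod 59).
Check: 36·26 = 936 = 15·59 + 51.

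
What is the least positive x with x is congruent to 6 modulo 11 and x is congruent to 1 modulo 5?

Since 5·9 ≡ 1 (mod 11), take x = 1 + 5·((6−1)·9 mod 11) = 1 + 5·1 = 6.
Check: 6 mod 11 = 6, 6 mod 5 = 1.

6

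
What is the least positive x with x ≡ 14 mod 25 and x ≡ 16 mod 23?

39

Since 23·12 ≡ 1 (mod 25), take x = 16 + 23·((14−16)·12 mod 25) = 16 + 23·1 = 39.
Check: 39 mod 25 = 14, 39 mod 23 = 16.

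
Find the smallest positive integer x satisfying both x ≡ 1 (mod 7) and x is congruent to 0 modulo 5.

15

Since 5·3 ≡ 1 (mod 7), take x = 0 + 5·((1−0)·3 mod 7) = 0 + 5·3 = 15.
Check: 15 mod 7 = 1, 15 mod 5 = 0.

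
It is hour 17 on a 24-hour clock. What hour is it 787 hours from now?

Dividing 787 by 24 gives quotient 32 and remainder 19.
(17 + 19) mod 24 = 12.

12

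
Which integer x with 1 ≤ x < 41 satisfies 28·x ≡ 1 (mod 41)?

22

41 = 1·28 + 13
28 = 2·13 + 2
13 = 6·2 + 1
2 = 2·1 + 0
Back-substituting gives 28·22 ≡ 1 (mod 41).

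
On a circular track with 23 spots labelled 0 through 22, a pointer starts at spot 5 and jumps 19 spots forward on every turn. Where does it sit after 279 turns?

16

279·19 = 5301.
5301 = 230·23 + 11, so 5301 mod 23 = 11.
(5 + 11) mod 23 = 16.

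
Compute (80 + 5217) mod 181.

48

Dividing 5217 by 181 gives quotient 28 and remainder 149.
(80 + 149) mod 181 = 48.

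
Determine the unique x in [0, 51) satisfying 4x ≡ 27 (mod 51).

45

The inverse of 4 mod 51 is 13 (since 4·13 = 52 ≡ 1).
So x ≡ 13·27 = 351 ≡ 45 (mod 51).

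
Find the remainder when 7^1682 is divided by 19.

By repeated squaring mod 19: 7^1≡7, 7^2≡11, 7^4≡7, 7^8≡11, 7^16≡7, 7^32≡11, 7^64≡7, 7^128≡11, 7^256≡7, 7^512≡11, 7^1024≡7.
1682 = 2 + 16 + 128 + 512 + 1024, so 7^1682 ≡ 11·7·11·11·7 ≡ 11 (mod 19).

11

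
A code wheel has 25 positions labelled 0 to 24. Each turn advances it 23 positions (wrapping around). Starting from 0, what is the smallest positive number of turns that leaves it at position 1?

23·12 = 276 = 11·25 + 1, so 23⁻¹ ≡ 12 (mod 25).

12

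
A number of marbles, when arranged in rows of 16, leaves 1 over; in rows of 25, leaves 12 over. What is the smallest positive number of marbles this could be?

Since 25·9 ≡ 1 (mod 16), take x = 12 + 25·((1−12)·9 mod 16) = 12 + 25·13 = 337.
Check: 337 mod 16 = 1, 337 mod 25 = 12.

337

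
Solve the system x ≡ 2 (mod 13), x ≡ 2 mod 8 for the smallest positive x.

2

Since 8·5 ≡ 1 (mod 13), take x = 2 + 8·((2−2)·5 mod 13) = 2 + 8·0 = 2.
Check: 2 mod 13 = 2, 2 mod 8 = 2.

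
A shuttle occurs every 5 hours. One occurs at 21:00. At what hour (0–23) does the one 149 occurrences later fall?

149·5 = 745.
Dividing 745 by 24 gives quotient 31 and remainder 1.
(21 + 1) mod 24 = 22.

22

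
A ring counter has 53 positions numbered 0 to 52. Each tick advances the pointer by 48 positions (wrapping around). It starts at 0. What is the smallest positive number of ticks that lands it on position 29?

26

The inverse of 48 mod 53 is 21 (since 48·21 = 1008 ≡ 1).
So x ≡ 21·29 = 609 ≡ 26 (mod 53).
Check: 48·26 = 1248 = 23·53 + 29.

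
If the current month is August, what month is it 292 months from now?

December

292 mod 12 = 4 (since 24·12 = 288).
August + 4 months → December.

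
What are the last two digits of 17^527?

73

By repeated squaring mod 100: 17^1≡17, 17^2≡89, 17^4≡21, 17^8≡41, 17^16≡81, 17^32≡61, 17^64≡21, 17^128≡41, 17^256≡81, 17^512≡61.
527 = 1 + 2 + 4 + 8 + 512, so 17^527 ≡ 17·89·21·41·61 ≡ 73 (mod 100).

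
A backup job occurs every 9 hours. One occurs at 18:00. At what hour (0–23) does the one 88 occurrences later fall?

18

88·9 = 792.
Dividing 792 by 24 gives quotient 33 and remainder 0.
(18 + 0) mod 24 = 18.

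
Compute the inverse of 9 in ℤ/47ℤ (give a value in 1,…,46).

21

47 = 5·9 + 2
9 = 4·2 + 1
2 = 2·1 + 0
Back-substituting gives 9·21 ≡ 1 (mod 47).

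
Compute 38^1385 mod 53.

11

Square-and-reduce mod 53: 38^1≡38, 38^2≡13, 38^4≡10, 38^8≡47, 38^16≡36, 38^32≡24, 38^64≡46, 38^128≡49, 38^256≡16, 38^512≡44, 38^1024≡28.
Since 1385 = 1 + 8 + 32 + 64 + 256 + 1024 in binary, 38^1385 ≡ 38·47·24·46·16·28 ≡ 11 (mod 53).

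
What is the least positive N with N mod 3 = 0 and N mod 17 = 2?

x ≡ 0 (mod 3) gives x ∈ {0, 3, 6, 9, 12, 15, 18, 21, …}.
The first of these with x mod 17 = 2 is 36.

36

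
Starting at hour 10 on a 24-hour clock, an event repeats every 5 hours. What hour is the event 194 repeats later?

20

194·5 = 970.
970 mod 24 = 10 (since 40·24 = 960).
(10 + 10) mod 24 = 20.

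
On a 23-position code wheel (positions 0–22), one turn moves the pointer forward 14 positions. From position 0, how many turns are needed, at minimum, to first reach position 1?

14·5 = 70 = 3·23 + 1, so 14⁻¹ ≡ 5 (mod 23).

5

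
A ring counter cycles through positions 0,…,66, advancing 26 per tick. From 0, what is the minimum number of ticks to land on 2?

31

26⁻¹ ≡ 49 (mod 67) because 26·49 = 1274 = 19·67 + 1.
So x ≡ 49·2 = 98 ≡ 31 (mod 67).
Check: 26·31 = 806 = 12·67 + 2.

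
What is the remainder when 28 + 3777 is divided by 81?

79

3777 = 46·81 + 51, so 3777 mod 81 = 51.
(28 + 51) mod 81 = 79.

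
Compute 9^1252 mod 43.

15

By repeated squaring mod 43: 9^1≡9, 9^2≡38, 9^4≡25, 9^8≡23, 9^16≡13, 9^32≡40, 9^64≡9, 9^128≡38, 9^256≡25, 9^512≡23, 9^1024≡13.
Since 1252 = 4 + 32 + 64 + 128 + 1024 in binary, 9^1252 ≡ 25·40·9·38·13 ≡ 15 (mod 43).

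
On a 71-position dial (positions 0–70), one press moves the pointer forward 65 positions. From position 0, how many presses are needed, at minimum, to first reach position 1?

59

71 = 1·65 + 6
65 = 10·6 + 5
6 = 1·5 + 1
5 = 5·1 + 0
Back-substituting gives 65·59 ≡ 1 (mod 71).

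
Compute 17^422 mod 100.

Successive squares of 17 mod 100: 17^1≡17, 17^2≡89, 17^4≡21, 17^8≡41, 17^16≡81, 17^32≡61, 17^64≡21, 17^128≡41, 17^256≡81.
Since 422 = 2 + 4 + 32 + 128 + 256 in binary, 17^422 ≡ 89·21·61·41·81 ≡ 89 (mod 100).

89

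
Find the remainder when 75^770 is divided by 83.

33

Successive squares of 75 mod 83: 75^1≡75, 75^2≡64, 75^4≡29, 75^8≡11, 75^16≡38, 75^32≡33, 75^64≡10, 75^128≡17, 75^256≡40, 75^512≡23.
770 = 2 + 256 + 512, so 75^770 ≡ 64·40·23 ≡ 33 (mod 83).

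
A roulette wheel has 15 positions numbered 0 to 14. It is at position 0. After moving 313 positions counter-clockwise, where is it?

313 = 20·15 + 13, so 313 mod 15 = 13.
(0 − 13) mod 15 = 2.

2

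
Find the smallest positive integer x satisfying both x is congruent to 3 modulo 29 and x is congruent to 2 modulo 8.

90

Since 8·11 ≡ 1 (mod 29), take x = 2 + 8·((3−2)·11 mod 29) = 2 + 8·11 = 90.
Check: 90 mod 29 = 3, 90 mod 8 = 2.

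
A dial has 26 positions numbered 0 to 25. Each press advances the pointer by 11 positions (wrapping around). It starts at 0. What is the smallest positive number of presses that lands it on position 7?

3

The inverse of 11 mod 26 is 19 (since 11·19 = 209 ≡ 1).
Multiplying both sides by 19: x ≡ 19·7 = 133 ≡ 3 (mod 26).
Check: 11·3 = 33 = 1·26 + 7.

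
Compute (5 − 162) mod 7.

162 mod 7 = 1 (since 23·7 = 161).
(5 − 1) mod 7 = 4.

4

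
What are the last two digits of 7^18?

49

By repeated squaring mod 100: 7^1≡7, 7^2≡49, 7^4≡1, 7^8≡1, 7^16≡1.
18 = 2 + 16, so 7^18 ≡ 49·1 ≡ 49 (mod 100).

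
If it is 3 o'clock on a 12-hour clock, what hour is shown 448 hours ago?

11

448 mod 12 = 4 (since 37·12 = 444).
3 − 4 → 11 on a 12-hour dial.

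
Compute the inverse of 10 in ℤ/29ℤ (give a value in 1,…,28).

3

10·3 = 30 = 1·29 + 1, so 10⁻¹ ≡ 3 (mod 29).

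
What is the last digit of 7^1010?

9

The units digit of 7^n cycles with period 4: 7, 9, 3, 1, …
1010 leaves remainder 2 on division by 4, so 7^1010 ends in 9.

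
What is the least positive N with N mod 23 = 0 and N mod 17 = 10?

299

Since 17·19 ≡ 1 (mod 23), take x = 10 + 17·((0−10)·19 mod 23) = 10 + 17·17 = 299.
Check: 299 mod 23 = 0, 299 mod 17 = 10.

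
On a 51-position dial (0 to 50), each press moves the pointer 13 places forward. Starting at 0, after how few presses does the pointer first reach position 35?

The inverse of 13 mod 51 is 4 (since 13·4 = 52 ≡ 1).
So x ≡ 4·35 = 140 ≡ 38 (mod 51).

38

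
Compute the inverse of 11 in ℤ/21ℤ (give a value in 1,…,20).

21 = 1·11 + 10
11 = 1·10 + 1
10 = 10·1 + 0
Back-substituting gives 11·2 ≡ 1 (mod 21).

2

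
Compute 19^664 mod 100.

21

By repeated squaring mod 100: 19^1≡19, 19^2≡61, 19^4≡21, 19^8≡41, 19^16≡81, 19^32≡61, 19^64≡21, 19^128≡41, 19^256≡81, 19^512≡61.
664 = 8 + 16 + 128 + 512, so 19^664 ≡ 41·81·41·61 ≡ 21 (mod 100).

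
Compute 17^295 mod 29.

12

Square-and-reduce mod 29: 17^1≡17, 17^2≡28, 17^4≡1, 17^8≡1, 17^16≡1, 17^32≡1, 17^64≡1, 17^128≡1, 17^256≡1.
Since 295 = 1 + 2 + 4 + 32 + 256 in binary, 17^295 ≡ 17·28·1·1·1 ≡ 12 (mod 29).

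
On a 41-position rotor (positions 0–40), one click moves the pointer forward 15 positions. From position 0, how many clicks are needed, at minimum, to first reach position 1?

11

15·11 = 165 = 4·41 + 1, so 15⁻¹ ≡ 11 (mod 41).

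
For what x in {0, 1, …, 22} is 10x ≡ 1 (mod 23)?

10⁻¹ ≡ 7 (mod 23) because 10·7 = 70 = 3·23 + 1.
So x ≡ 7·1 = 7 ≡ 7 (mod 23).

7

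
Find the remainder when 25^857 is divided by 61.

By repeated squaring mod 61: 25^1≡25, 25^2≡15, 25^4≡42, 25^8≡56, 25^16≡25, 25^32≡15, 25^64≡42, 25^128≡56, 25^256≡25, 25^512≡15.
857 = 1 + 8 + 16 + 64 + 256 + 512, so 25^857 ≡ 25·56·25·42·25·15 ≡ 15 (mod 61).

15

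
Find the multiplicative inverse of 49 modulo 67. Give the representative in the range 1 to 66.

26

67 = 1·49 + 18
49 = 2·18 + 13
18 = 1·13 + 5
13 = 2·5 + 3
5 = 1·3 + 2
3 = 1·2 + 1
2 = 2·1 + 0
Back-substituting gives 49·26 ≡ 1 (mod 67).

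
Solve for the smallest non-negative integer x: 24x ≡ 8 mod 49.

24⁻¹ ≡ 47 (mod 49) because 24·47 = 1128 = 23·49 + 1.
Multiplying both sides by 47: x ≡ 47·8 = 376 ≡ 33 (mod 49).

33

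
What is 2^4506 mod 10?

Last digits of 2^n: 2, 4, 8, 6 (period 4).
4506 mod 4 = 2, so the last digit matches 2^2 = 4.

4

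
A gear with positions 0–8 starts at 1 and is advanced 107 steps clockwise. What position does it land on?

0

107 = 11·9 + 8, so 107 mod 9 = 8.
(1 + 8) mod 9 = 0.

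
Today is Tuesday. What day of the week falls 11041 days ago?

Sunday

11041 mod 7 = 2 (since 1577·7 = 11039).
Tuesday − 2 days → Sunday.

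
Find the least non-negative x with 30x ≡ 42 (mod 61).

38

30⁻¹ ≡ 59 (mod 61) because 30·59 = 1770 = 29·61 + 1.
Multiplying both sides by 59: x ≡ 59·42 = 2478 ≡ 38 (mod 61).
Check: 30·38 = 1140 = 18·61 + 42.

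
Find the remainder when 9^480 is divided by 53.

Square-and-reduce mod 53: 9^1≡9, 9^2≡28, 9^4≡42, 9^8≡15, 9^16≡13, 9^32≡10, 9^64≡47, 9^128≡36, 9^256≡24.
Since 480 = 32 + 64 + 128 + 256 in binary, 9^480 ≡ 10·47·36·24 ≡ 47 (mod 53).

47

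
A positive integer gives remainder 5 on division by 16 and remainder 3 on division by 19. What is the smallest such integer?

117

x ≡ 5 (mod 16) gives x ∈ {5, 21, 37, 53, 69, 85, 101, 117}.
The first of these with x mod 19 = 3 is 117.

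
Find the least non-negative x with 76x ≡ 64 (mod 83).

The inverse of 76 mod 83 is 71 (since 76·71 = 5396 ≡ 1).
Multiplying both sides by 71: x ≡ 71·64 = 4544 ≡ 62 (mod 83).
Check: 76·62 = 4712 = 56·83 + 64.

62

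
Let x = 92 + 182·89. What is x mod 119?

106

182·89 = 16198.
Dividing 16198 by 119 gives quotient 136 and remainder 14.
(92 + 14) mod 119 = 106.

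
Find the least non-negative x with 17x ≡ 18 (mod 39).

24

The inverse of 17 mod 39 is 23 (since 17·23 = 391 ≡ 1).
So x ≡ 23·18 = 414 ≡ 24 (mod 39).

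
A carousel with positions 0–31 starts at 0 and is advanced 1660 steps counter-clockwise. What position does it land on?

1660 mod 32 = 28 (since 51·32 = 1632).
(0 − 28) mod 32 = 4.

4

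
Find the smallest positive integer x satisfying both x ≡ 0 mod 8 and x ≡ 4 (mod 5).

24

Since 5·5 ≡ 1 (mod 8), take x = 4 + 5·((0−4)·5 mod 8) = 4 + 5·4 = 24.
Check: 24 mod 8 = 0, 24 mod 5 = 4.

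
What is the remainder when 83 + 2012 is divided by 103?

35

Dividing 2012 by 103 gives quotient 19 and remainder 55.
(83 + 55) mod 103 = 35.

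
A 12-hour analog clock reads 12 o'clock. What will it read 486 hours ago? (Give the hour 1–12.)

6

486 = 40·12 + 6, so 486 mod 12 = 6.
12 − 6 → 6 on a 12-hour dial.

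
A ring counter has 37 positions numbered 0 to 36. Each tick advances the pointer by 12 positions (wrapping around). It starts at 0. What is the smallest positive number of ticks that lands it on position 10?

12⁻¹ ≡ 34 (mod 37) because 12·34 = 408 = 11·37 + 1.
So x ≡ 34·10 = 340 ≡ 7 (mod 37).

7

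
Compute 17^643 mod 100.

13

Successive squares of 17 mod 100: 17^1≡17, 17^2≡89, 17^4≡21, 17^8≡41, 17^16≡81, 17^32≡61, 17^64≡21, 17^128≡41, 17^256≡81, 17^512≡61.
Since 643 = 1 + 2 + 128 + 512 in binary, 17^643 ≡ 17·89·41·61 ≡ 13 (mod 100).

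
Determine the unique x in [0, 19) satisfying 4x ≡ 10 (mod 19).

12

4⁻¹ ≡ 5 (mod 19) because 4·5 = 20 = 1·19 + 1.
So x ≡ 5·10 = 50 ≡ 12 (mod 19).
Check: 4·12 = 48 = 2·19 + 10.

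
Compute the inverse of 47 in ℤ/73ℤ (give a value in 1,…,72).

47·14 = 658 = 9·73 + 1, so 47⁻¹ ≡ 14 (mod 73).

14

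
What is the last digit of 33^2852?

1

Powers of 3 mod 10 repeat with period 4: 3, 9, 7, 1.
2852 mod 4 = 0, so the last digit matches 3^4 = 1.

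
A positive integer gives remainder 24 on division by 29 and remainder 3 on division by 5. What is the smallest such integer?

53

x ≡ 3 (mod 5) gives x ∈ {3, 8, 13, 18, 23, 28, 33, 38, …}.
The first of these with x mod 29 = 24 is 53.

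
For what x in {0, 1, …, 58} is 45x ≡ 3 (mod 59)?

4

45⁻¹ ≡ 21 (mod 59) because 45·21 = 945 = 16·59 + 1.
Multiplying both sides by 21: x ≡ 21·3 = 63 ≡ 4 (mod 59).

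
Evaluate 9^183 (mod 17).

By repeated squaring mod 17: 9^1≡9, 9^2≡13, 9^4≡16, 9^8≡1, 9^16≡1, 9^32≡1, 9^64≡1, 9^128≡1.
Since 183 = 1 + 2 + 4 + 16 + 32 + 128 in binary, 9^183 ≡ 9·13·16·1·1·1 ≡ 2 (mod 17).

2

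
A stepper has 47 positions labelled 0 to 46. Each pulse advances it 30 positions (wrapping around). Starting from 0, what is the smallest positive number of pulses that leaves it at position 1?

11

30·11 = 330 = 7·47 + 1, so 30⁻¹ ≡ 11 (mod 47).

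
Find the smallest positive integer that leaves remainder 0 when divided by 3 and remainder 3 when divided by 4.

3

Since 4·1 ≡ 1 (mod 3), take x = 3 + 4·((0−3)·1 mod 3) = 3 + 4·0 = 3.
Check: 3 mod 3 = 0, 3 mod 4 = 3.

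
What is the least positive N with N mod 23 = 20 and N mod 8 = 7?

135

x ≡ 7 (mod 8) gives x ∈ {7, 15, 23, 31, 39, 47, 55, 63, …}.
The first of these with x mod 23 = 20 is 135.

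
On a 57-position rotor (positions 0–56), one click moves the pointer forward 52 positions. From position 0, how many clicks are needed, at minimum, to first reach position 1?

57 = 1·52 + 5
52 = 10·5 + 2
5 = 2·2 + 1
2 = 2·1 + 0
Back-substituting gives 52·34 ≡ 1 (mod 57).

34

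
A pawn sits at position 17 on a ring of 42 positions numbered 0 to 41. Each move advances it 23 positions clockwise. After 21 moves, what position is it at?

38

21·23 = 483.
483 − 11·42 = 21, so 483 ≡ 21 (mod 42).
(17 + 21) mod 42 = 38.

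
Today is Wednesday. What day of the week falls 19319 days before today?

Thursday

19319 − 2759·7 = 6, so 19319 ≡ 6 (mod 7).
Wednesday − 6 days → Thursday.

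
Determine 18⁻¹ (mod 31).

31 = 1·18 + 13
18 = 1·13 + 5
13 = 2·5 + 3
5 = 1·3 + 2
3 = 1·2 + 1
2 = 2·1 + 0
Back-substituting gives 18·19 ≡ 1 (mod 31).

19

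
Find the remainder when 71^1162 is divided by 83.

27

Successive squares of 71 mod 83: 71^1≡71, 71^2≡61, 71^4≡69, 71^8≡30, 71^16≡70, 71^32≡3, 71^64≡9, 71^128≡81, 71^256≡4, 71^512≡16, 71^1024≡7.
Since 1162 = 2 + 8 + 128 + 1024 in binary, 71^1162 ≡ 61·30·81·7 ≡ 27 (mod 83).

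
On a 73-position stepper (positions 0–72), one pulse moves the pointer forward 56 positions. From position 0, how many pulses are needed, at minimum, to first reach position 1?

30

56·30 = 1680 = 23·73 + 1, so 56⁻¹ ≡ 30 (mod 73).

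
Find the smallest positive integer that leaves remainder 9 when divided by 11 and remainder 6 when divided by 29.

64

Since 29·8 ≡ 1 (mod 11), take x = 6 + 29·((9−6)·8 mod 11) = 6 + 29·2 = 64.
Check: 64 mod 11 = 9, 64 mod 29 = 6.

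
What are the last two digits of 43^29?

Successive squares of 43 mod 100: 43^1≡43, 43^2≡49, 43^4≡1, 43^8≡1, 43^16≡1.
29 = 1 + 4 + 8 + 16, so 43^29 ≡ 43·1·1·1 ≡ 43 (mod 100).

43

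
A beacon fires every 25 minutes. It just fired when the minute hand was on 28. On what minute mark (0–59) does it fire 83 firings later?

83·25 = 2075.
2075 = 34·60 + 35, so 2075 mod 60 = 35.
(28 + 35) mod 60 = 3.

3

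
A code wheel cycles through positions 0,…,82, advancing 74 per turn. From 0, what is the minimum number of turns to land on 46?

41

74⁻¹ ≡ 46 (mod 83) because 74·46 = 3404 = 41·83 + 1.
Multiplying both sides by 46: x ≡ 46·46 = 2116 ≡ 41 (mod 83).
Check: 74·41 = 3034 = 36·83 + 46.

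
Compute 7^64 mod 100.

1

By repeated squaring mod 100: 7^1≡7, 7^2≡49, 7^4≡1, 7^8≡1, 7^16≡1, 7^32≡1, 7^64≡1.
64 = 64, so 7^64 ≡ 1 ≡ 1 (mod 100).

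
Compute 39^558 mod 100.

By repeated squaring mod 100: 39^1≡39, 39^2≡21, 39^4≡41, 39^8≡81, 39^16≡61, 39^32≡21, 39^64≡41, 39^128≡81, 39^256≡61, 39^512≡21.
558 = 2 + 4 + 8 + 32 + 512, so 39^558 ≡ 21·41·81·21·21 ≡ 81 (mod 100).

81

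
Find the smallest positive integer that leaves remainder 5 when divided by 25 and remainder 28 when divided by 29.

Since 29·19 ≡ 1 (mod 25), take x = 28 + 29·((5−28)·19 mod 25) = 28 + 29·13 = 405.
Check: 405 mod 25 = 5, 405 mod 29 = 28.

405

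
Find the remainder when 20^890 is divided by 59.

Square-and-reduce mod 59: 20^1≡20, 20^2≡46, 20^4≡51, 20^8≡5, 20^16≡25, 20^32≡35, 20^64≡45, 20^128≡19, 20^256≡7, 20^512≡49.
Since 890 = 2 + 8 + 16 + 32 + 64 + 256 + 512 in binary, 20^890 ≡ 46·5·25·35·45·7·49 ≡ 36 (mod 59).

36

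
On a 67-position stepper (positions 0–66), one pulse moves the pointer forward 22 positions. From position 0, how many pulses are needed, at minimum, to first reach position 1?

22·64 = 1408 = 21·67 + 1, so 22⁻¹ ≡ 64 (mod 67).

64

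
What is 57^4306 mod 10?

Powers of 7 mod 10 repeat with period 4: 7, 9, 3, 1.
4306 leaves remainder 2 on division by 4, so 57^4306 ends in 9.

9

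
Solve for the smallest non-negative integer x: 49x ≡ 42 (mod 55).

The inverse of 49 mod 55 is 9 (since 49·9 = 441 ≡ 1).
So x ≡ 9·42 = 378 ≡ 48 (mod 55).

48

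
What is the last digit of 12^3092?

Powers of 2 mod 10 repeat with period 4: 2, 4, 8, 6.
3092 mod 4 = 0, so the last digit matches 2^4 = 6.

6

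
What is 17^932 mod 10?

The units digit of 17^n cycles with period 4: 7, 9, 3, 1, …
932 mod 4 = 0, so the last digit matches 7^4 = 1.

1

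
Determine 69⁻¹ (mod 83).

69·77 = 5313 = 64·83 + 1, so 69⁻¹ ≡ 77 (mod 83).

77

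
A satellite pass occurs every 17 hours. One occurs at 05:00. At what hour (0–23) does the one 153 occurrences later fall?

14

153·17 = 2601.
2601 = 108·24 + 9, so 2601 mod 24 = 9.
(5 + 9) mod 24 = 14.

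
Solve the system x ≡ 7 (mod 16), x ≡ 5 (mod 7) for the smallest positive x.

103

Since 7·7 ≡ 1 (mod 16), take x = 5 + 7·((7−5)·7 mod 16) = 5 + 7·14 = 103.
Check: 103 mod 16 = 7, 103 mod 7 = 5.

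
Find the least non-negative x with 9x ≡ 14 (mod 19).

10

9⁻¹ ≡ 17 (mod 19) because 9·17 = 153 = 8·19 + 1.
Multiplying both sides by 17: x ≡ 17·14 = 238 ≡ 10 (mod 19).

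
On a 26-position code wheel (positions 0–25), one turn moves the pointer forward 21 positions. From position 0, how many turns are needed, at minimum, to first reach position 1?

5

21·5 = 105 = 4·26 + 1, so 21⁻¹ ≡ 5 (mod 26).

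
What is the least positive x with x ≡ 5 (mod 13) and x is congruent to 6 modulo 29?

x ≡ 5 (mod 13) gives x ∈ {5, 18, 31, 44, 57, 70, 83, 96, …}.
The first of these with x mod 29 = 6 is 122.

122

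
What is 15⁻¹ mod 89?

15·6 = 90 = 1·89 + 1, so 15⁻¹ ≡ 6 (mod 89).

6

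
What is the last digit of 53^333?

3

The units digit of 53^n cycles with period 4: 3, 9, 7, 1, …
333 leaves remainder 1 on division by 4, so 53^333 ends in 3.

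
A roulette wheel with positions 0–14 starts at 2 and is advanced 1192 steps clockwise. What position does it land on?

9

1192 mod 15 = 7 (since 79·15 = 1185).
(2 + 7) mod 15 = 9.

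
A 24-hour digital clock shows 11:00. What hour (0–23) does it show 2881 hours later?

Dividing 2881 by 24 gives quotient 120 and remainder 1.
(11 + 1) mod 24 = 12.

12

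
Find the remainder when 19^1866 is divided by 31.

Square-and-reduce mod 31: 19^1≡19, 19^2≡20, 19^4≡28, 19^8≡9, 19^16≡19, 19^32≡20, 19^64≡28, 19^128≡9, 19^256≡19, 19^512≡20, 19^1024≡28.
Since 1866 = 2 + 8 + 64 + 256 + 512 + 1024 in binary, 19^1866 ≡ 20·9·28·19·20·28 ≡ 2 (mod 31).

2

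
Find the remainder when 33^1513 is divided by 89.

Square-and-reduce mod 89: 33^1≡33, 33^2≡21, 33^4≡85, 33^8≡16, 33^16≡78, 33^32≡32, 33^64≡45, 33^128≡67, 33^256≡39, 33^512≡8, 33^1024≡64.
1513 = 1 + 8 + 32 + 64 + 128 + 256 + 1024, so 33^1513 ≡ 33·16·32·45·67·39·64 ≡ 82 (mod 89).

82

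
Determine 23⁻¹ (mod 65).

17

23·17 = 391 = 6·65 + 1, so 23⁻¹ ≡ 17 (mod 65).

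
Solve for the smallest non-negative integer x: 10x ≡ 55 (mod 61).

The inverse of 10 mod 61 is 55 (since 10·55 = 550 ≡ 1).
So x ≡ 55·55 = 3025 ≡ 36 (mod 61).

36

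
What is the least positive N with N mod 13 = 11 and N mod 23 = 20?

x ≡ 11 (mod 13) gives x ∈ {11, 24, 37, 50, 63, 76, 89}.
The first of these with x mod 23 = 20 is 89.

89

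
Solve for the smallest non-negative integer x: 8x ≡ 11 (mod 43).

8⁻¹ ≡ 27 (mod 43) because 8·27 = 216 = 5·43 + 1.
So x ≡ 27·11 = 297 ≡ 39 (mod 43).

39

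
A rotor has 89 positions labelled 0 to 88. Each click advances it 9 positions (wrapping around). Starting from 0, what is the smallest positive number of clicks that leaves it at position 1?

10

89 = 9·9 + 8
9 = 1·8 + 1
8 = 8·1 + 0
Back-substituting gives 9·10 ≡ 1 (mod 89).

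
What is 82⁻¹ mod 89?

82·38 = 3116 = 35·89 + 1, so 82⁻¹ ≡ 38 (mod 89).

38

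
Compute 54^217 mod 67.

17

Square-and-reduce mod 67: 54^1≡54, 54^2≡35, 54^4≡19, 54^8≡26, 54^16≡6, 54^32≡36, 54^64≡23, 54^128≡60.
217 = 1 + 8 + 16 + 64 + 128, so 54^217 ≡ 54·26·6·23·60 ≡ 17 (mod 67).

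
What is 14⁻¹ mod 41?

41 = 2·14 + 13
14 = 1·13 + 1
13 = 13·1 + 0
Back-substituting gives 14·3 ≡ 1 (mod 41).

3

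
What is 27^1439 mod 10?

Powers of 7 mod 10 repeat with period 4: 7, 9, 3, 1.
1439 mod 4 = 3, so the last digit matches 7^3 = 3.

3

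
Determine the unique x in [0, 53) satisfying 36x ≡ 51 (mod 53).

The inverse of 36 mod 53 is 28 (since 36·28 = 1008 ≡ 1).
So x ≡ 28·51 = 1428 ≡ 50 (mod 53).

50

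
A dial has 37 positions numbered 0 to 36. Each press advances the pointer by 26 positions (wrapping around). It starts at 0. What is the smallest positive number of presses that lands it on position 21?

26⁻¹ ≡ 10 (mod 37) because 26·10 = 260 = 7·37 + 1.
Multiplying both sides by 10: x ≡ 10·21 = 210 ≡ 25 (mod 37).
Check: 26·25 = 650 = 17·37 + 21.

25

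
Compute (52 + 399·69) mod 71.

35

399·69 = 27531.
27531 = 387·71 + 54, so 27531 mod 71 = 54.
(52 + 54) mod 71 = 35.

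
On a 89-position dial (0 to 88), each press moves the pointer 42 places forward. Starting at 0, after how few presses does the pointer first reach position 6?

42⁻¹ ≡ 53 (mod 89) because 42·53 = 2226 = 25·89 + 1.
So x ≡ 53·6 = 318 ≡ 51 (mod 89).
Check: 42·51 = 2142 = 24·89 + 6.

51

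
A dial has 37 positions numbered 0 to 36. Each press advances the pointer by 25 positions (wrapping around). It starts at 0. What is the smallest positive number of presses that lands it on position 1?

25⁻¹ ≡ 3 (mod 37) because 25·3 = 75 = 2·37 + 1.
Multiplying both sides by 3: x ≡ 3·1 = 3 ≡ 3 (mod 37).

3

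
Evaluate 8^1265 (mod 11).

10

Square-and-reduce mod 11: 8^1≡8, 8^2≡9, 8^4≡4, 8^8≡5, 8^16≡3, 8^32≡9, 8^64≡4, 8^128≡5, 8^256≡3, 8^512≡9, 8^1024≡4.
Since 1265 = 1 + 16 + 32 + 64 + 128 + 1024 in binary, 8^1265 ≡ 8·3·9·4·5·4 ≡ 10 (mod 11).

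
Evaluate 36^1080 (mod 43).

1

By repeated squaring mod 43: 36^1≡36, 36^2≡6, 36^4≡36, 36^8≡6, 36^16≡36, 36^32≡6, 36^64≡36, 36^128≡6, 36^256≡36, 36^512≡6, 36^1024≡36.
Since 1080 = 8 + 16 + 32 + 1024 in binary, 36^1080 ≡ 6·36·6·36 ≡ 1 (mod 43).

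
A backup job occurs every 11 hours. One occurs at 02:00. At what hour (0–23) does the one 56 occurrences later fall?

56·11 = 616.
616 − 25·24 = 16, so 616 ≡ 16 (mod 24).
(2 + 16) mod 24 = 18.

18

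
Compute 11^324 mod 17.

Square-and-reduce mod 17: 11^1≡11, 11^2≡2, 11^4≡4, 11^8≡16, 11^16≡1, 11^32≡1, 11^64≡1, 11^128≡1, 11^256≡1.
Since 324 = 4 + 64 + 256 in binary, 11^324 ≡ 4·1·1 ≡ 4 (mod 17).

4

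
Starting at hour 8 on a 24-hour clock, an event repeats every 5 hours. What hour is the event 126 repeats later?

126·5 = 630.
630 mod 24 = 6 (since 26·24 = 624).
(8 + 6) mod 24 = 14.

14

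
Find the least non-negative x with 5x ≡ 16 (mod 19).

The inverse of 5 mod 19 is 4 (since 5·4 = 20 ≡ 1).
Multiplying both sides by 4: x ≡ 4·16 = 64 ≡ 7 (mod 19).

7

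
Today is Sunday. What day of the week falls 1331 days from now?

Dividing 1331 by 7 gives quotient 190 and remainder 1.
Sunday + 1 day → Monday.

Monday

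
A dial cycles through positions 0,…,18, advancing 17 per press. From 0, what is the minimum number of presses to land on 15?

2

The inverse of 17 mod 19 is 9 (since 17·9 = 153 ≡ 1).
Multiplying both sides by 9: x ≡ 9·15 = 135 ≡ 2 (mod 19).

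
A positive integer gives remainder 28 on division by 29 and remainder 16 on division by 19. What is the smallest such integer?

x ≡ 16 (mod 19) gives x ∈ {16, 35, 54, 73, 92, 111, 130, 149, …}.
The first of these with x mod 29 = 28 is 434.

434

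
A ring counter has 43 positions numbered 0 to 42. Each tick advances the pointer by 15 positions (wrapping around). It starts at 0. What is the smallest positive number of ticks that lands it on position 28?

42

The inverse of 15 mod 43 is 23 (since 15·23 = 345 ≡ 1).
Multiplying both sides by 23: x ≡ 23·28 = 644 ≡ 42 (mod 43).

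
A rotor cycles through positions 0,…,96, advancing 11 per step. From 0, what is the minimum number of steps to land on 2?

11⁻¹ ≡ 53 (mod 97) because 11·53 = 583 = 6·97 + 1.
Multiplying both sides by 53: x ≡ 53·2 = 106 ≡ 9 (mod 97).

9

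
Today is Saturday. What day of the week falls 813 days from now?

813 − 116·7 = 1, so 813 ≡ 1 (mod 7).
Saturday + 1 day → Sunday.

Sunday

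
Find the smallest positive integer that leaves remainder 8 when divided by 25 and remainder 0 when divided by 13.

x ≡ 0 (mod 13) gives x ∈ {0, 13, 26, 39, 52, 65, 78, 91, …}.
The first of these with x mod 25 = 8 is 208.

208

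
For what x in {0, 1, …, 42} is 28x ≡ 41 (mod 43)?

3

28⁻¹ ≡ 20 (mod 43) because 28·20 = 560 = 13·43 + 1.
So x ≡ 20·41 = 820 ≡ 3 (mod 43).
Check: 28·3 = 84 = 1·43 + 41.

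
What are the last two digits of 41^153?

Successive squares of 41 mod 100: 41^1≡41, 41^2≡81, 41^4≡61, 41^8≡21, 41^16≡41, 41^32≡81, 41^64≡61, 41^128≡21.
Since 153 = 1 + 8 + 16 + 128 in binary, 41^153 ≡ 41·21·41·21 ≡ 21 (mod 100).

21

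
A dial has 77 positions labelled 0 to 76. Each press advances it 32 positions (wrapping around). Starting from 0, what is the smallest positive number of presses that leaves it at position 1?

65

32·65 = 2080 = 27·77 + 1, so 32⁻¹ ≡ 65 (mod 77).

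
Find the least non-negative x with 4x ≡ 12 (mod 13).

3

4⁻¹ ≡ 10 (mod 13) because 4·10 = 40 = 3·13 + 1.
So x ≡ 10·12 = 120 ≡ 3 (mod 13).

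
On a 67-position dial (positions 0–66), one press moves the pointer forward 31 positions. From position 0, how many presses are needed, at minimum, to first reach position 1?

67 = 2·31 + 5
31 = 6·5 + 1
5 = 5·1 + 0
Back-substituting gives 31·13 ≡ 1 (mod 67).

13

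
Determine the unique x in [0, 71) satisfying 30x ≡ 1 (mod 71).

The inverse of 30 mod 71 is 45 (since 30·45 = 1350 ≡ 1).
So x ≡ 45·1 = 45 ≡ 45 (mod 71).
Check: 30·45 = 1350 = 19·71 + 1.

45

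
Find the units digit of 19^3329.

Last digits of 9^n: 9, 1 (period 2).
3329 leaves remainder 1 on division by 2, so 19^3329 ends in 9.

9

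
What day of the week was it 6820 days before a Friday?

Wednesday

6820 = 974·7 + 2, so 6820 mod 7 = 2.
Friday − 2 days → Wednesday.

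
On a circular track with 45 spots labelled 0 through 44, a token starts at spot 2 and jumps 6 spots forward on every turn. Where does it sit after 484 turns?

484·6 = 2904.
2904 = 64·45 + 24, so 2904 mod 45 = 24.
(2 + 24) mod 45 = 26.

26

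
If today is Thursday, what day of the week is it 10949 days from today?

Dividing 10949 by 7 gives quotient 1564 and remainder 1.
Thursday + 1 day → Friday.

Friday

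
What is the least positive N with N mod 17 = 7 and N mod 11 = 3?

58

Since 11·14 ≡ 1 (mod 17), take x = 3 + 11·((7−3)·14 mod 17) = 3 + 11·5 = 58.
Check: 58 mod 17 = 7, 58 mod 11 = 3.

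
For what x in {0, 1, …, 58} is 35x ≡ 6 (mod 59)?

The inverse of 35 mod 59 is 27 (since 35·27 = 945 ≡ 1).
Multiplying both sides by 27: x ≡ 27·6 = 162 ≡ 44 (mod 59).

44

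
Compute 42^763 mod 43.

42

Successive squares of 42 mod 43: 42^1≡42, 42^2≡1, 42^4≡1, 42^8≡1, 42^16≡1, 42^32≡1, 42^64≡1, 42^128≡1, 42^256≡1, 42^512≡1.
Since 763 = 1 + 2 + 8 + 16 + 32 + 64 + 128 + 512 in binary, 42^763 ≡ 42·1·1·1·1·1·1·1 ≡ 42 (mod 43).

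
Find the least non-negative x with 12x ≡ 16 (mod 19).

12⁻¹ ≡ 8 (mod 19) because 12·8 = 96 = 5·19 + 1.
So x ≡ 8·16 = 128 ≡ 14 (mod 19).

14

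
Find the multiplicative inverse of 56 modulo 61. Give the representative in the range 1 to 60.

56·12 = 672 = 11·61 + 1, so 56⁻¹ ≡ 12 (mod 61).

12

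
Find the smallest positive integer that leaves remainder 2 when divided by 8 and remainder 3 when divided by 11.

58

x ≡ 2 (mod 8) gives x ∈ {2, 10, 18, 26, 34, 42, 50, 58}.
The first of these with x mod 11 = 3 is 58.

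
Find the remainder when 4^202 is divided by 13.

Successive squares of 4 mod 13: 4^1≡4, 4^2≡3, 4^4≡9, 4^8≡3, 4^16≡9, 4^32≡3, 4^64≡9, 4^128≡3.
Since 202 = 2 + 8 + 64 + 128 in binary, 4^202 ≡ 3·3·9·3 ≡ 9 (mod 13).

9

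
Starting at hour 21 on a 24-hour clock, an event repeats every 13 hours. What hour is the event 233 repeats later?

233·13 = 3029.
3029 − 126·24 = 5, so 3029 ≡ 5 (mod 24).
(21 + 5) mod 24 = 2.

2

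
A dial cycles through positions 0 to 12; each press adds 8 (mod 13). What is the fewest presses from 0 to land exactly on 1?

13 = 1·8 + 5
8 = 1·5 + 3
5 = 1·3 + 2
3 = 1·2 + 1
2 = 2·1 + 0
Back-substituting gives 8·5 ≡ 1 (mod 13).

5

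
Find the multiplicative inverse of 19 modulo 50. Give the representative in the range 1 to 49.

29

19·29 = 551 = 11·50 + 1, so 19⁻¹ ≡ 29 (mod 50).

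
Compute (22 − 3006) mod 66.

52

3006 = 45·66 + 36, so 3006 mod 66 = 36.
(22 − 36) mod 66 = 52.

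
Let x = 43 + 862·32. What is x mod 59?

862·32 = 27584.
27584 − 467·59 = 31, so 27584 ≡ 31 (mod 59).
(43 + 31) mod 59 = 15.

15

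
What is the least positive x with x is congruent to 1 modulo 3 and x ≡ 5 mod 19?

43

x ≡ 1 (mod 3) gives x ∈ {1, 4, 7, 10, 13, 16, 19, 22, …}.
The first of these with x mod 19 = 5 is 43.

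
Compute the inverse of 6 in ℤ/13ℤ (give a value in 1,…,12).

6·11 = 66 = 5·13 + 1, so 6⁻¹ ≡ 11 (mod 13).

11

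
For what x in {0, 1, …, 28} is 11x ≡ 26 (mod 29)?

11⁻¹ ≡ 8 (mod 29) because 11·8 = 88 = 3·29 + 1.
Multiplying both sides by 8: x ≡ 8·26 = 208 ≡ 5 (mod 29).
Check: 11·5 = 55 = 1·29 + 26.

5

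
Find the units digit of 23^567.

7

The units digit of 23^n cycles with period 4: 3, 9, 7, 1, …
567 mod 4 = 3, so the last digit matches 3^3 = 7.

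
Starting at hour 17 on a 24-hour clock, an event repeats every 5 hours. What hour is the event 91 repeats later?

91·5 = 455.
455 mod 24 = 23 (since 18·24 = 432).
(17 + 23) mod 24 = 16.

16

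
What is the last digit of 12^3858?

4

The units digit of 12^n cycles with period 4: 2, 4, 8, 6, …
3858 mod 4 = 2, so the last digit matches 2^2 = 4.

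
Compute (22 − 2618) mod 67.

17

2618 − 39·67 = 5, so 2618 ≡ 5 (mod 67).
(22 − 5) mod 67 = 17.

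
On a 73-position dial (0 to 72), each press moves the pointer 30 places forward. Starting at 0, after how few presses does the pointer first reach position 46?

30⁻¹ ≡ 56 (mod 73) because 30·56 = 1680 = 23·73 + 1.
Multiplying both sides by 56: x ≡ 56·46 = 2576 ≡ 21 (mod 73).

21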